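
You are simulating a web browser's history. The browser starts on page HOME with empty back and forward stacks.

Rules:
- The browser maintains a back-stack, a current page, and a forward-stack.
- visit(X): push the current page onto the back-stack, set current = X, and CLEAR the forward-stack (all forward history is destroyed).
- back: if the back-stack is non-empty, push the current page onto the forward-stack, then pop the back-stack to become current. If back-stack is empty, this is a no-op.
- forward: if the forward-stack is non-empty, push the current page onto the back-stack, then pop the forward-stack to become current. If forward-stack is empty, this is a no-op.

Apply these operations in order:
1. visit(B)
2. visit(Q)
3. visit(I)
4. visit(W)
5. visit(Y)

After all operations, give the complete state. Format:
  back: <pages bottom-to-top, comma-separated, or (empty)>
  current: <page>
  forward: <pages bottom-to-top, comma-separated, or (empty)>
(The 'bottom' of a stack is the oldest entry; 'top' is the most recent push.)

After 1 (visit(B)): cur=B back=1 fwd=0
After 2 (visit(Q)): cur=Q back=2 fwd=0
After 3 (visit(I)): cur=I back=3 fwd=0
After 4 (visit(W)): cur=W back=4 fwd=0
After 5 (visit(Y)): cur=Y back=5 fwd=0

Answer: back: HOME,B,Q,I,W
current: Y
forward: (empty)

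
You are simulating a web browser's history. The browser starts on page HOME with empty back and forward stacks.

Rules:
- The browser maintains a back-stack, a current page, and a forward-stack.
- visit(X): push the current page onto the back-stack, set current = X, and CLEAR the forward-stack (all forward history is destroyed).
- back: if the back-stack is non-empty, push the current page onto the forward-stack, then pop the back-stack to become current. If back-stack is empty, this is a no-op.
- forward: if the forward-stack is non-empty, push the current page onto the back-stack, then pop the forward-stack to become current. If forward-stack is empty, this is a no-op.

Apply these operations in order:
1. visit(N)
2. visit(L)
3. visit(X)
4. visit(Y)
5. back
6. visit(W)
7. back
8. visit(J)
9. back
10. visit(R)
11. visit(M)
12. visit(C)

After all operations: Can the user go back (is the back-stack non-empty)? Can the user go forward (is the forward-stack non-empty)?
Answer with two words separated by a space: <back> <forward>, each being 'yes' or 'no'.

Answer: yes no

Derivation:
After 1 (visit(N)): cur=N back=1 fwd=0
After 2 (visit(L)): cur=L back=2 fwd=0
After 3 (visit(X)): cur=X back=3 fwd=0
After 4 (visit(Y)): cur=Y back=4 fwd=0
After 5 (back): cur=X back=3 fwd=1
After 6 (visit(W)): cur=W back=4 fwd=0
After 7 (back): cur=X back=3 fwd=1
After 8 (visit(J)): cur=J back=4 fwd=0
After 9 (back): cur=X back=3 fwd=1
After 10 (visit(R)): cur=R back=4 fwd=0
After 11 (visit(M)): cur=M back=5 fwd=0
After 12 (visit(C)): cur=C back=6 fwd=0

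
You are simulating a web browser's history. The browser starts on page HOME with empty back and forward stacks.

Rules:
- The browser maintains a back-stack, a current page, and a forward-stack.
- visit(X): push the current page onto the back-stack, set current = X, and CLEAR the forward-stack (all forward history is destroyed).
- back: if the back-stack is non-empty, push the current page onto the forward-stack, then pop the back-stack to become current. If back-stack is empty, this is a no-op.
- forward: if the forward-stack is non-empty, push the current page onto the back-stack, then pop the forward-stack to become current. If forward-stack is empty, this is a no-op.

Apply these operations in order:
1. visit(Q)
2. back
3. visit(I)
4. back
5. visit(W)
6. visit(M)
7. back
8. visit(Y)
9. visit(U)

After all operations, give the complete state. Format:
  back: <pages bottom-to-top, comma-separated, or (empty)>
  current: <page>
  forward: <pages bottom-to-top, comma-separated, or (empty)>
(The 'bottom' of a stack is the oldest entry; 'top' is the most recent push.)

After 1 (visit(Q)): cur=Q back=1 fwd=0
After 2 (back): cur=HOME back=0 fwd=1
After 3 (visit(I)): cur=I back=1 fwd=0
After 4 (back): cur=HOME back=0 fwd=1
After 5 (visit(W)): cur=W back=1 fwd=0
After 6 (visit(M)): cur=M back=2 fwd=0
After 7 (back): cur=W back=1 fwd=1
After 8 (visit(Y)): cur=Y back=2 fwd=0
After 9 (visit(U)): cur=U back=3 fwd=0

Answer: back: HOME,W,Y
current: U
forward: (empty)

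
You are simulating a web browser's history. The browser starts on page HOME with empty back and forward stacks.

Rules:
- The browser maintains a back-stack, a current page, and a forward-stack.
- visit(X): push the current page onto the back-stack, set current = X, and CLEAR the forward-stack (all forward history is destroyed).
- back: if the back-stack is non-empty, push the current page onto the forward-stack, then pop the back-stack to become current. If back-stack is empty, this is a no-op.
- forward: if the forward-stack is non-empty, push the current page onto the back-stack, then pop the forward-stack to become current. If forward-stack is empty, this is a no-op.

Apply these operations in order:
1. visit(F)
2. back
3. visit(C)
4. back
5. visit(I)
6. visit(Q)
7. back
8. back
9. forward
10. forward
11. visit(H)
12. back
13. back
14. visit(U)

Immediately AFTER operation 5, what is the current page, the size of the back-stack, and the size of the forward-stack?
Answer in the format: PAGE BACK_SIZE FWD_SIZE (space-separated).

After 1 (visit(F)): cur=F back=1 fwd=0
After 2 (back): cur=HOME back=0 fwd=1
After 3 (visit(C)): cur=C back=1 fwd=0
After 4 (back): cur=HOME back=0 fwd=1
After 5 (visit(I)): cur=I back=1 fwd=0

I 1 0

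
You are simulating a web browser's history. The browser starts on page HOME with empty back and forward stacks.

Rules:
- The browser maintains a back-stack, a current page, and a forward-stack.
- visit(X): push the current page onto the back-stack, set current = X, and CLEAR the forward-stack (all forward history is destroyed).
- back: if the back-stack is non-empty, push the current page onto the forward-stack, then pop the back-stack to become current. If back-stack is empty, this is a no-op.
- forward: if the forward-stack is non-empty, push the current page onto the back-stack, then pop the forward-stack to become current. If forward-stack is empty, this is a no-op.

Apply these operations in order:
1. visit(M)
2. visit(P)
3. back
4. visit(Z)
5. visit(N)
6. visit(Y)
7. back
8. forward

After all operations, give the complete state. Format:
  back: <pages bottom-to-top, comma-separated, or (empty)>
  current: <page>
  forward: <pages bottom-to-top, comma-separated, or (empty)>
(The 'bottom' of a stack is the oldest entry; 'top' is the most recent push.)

After 1 (visit(M)): cur=M back=1 fwd=0
After 2 (visit(P)): cur=P back=2 fwd=0
After 3 (back): cur=M back=1 fwd=1
After 4 (visit(Z)): cur=Z back=2 fwd=0
After 5 (visit(N)): cur=N back=3 fwd=0
After 6 (visit(Y)): cur=Y back=4 fwd=0
After 7 (back): cur=N back=3 fwd=1
After 8 (forward): cur=Y back=4 fwd=0

Answer: back: HOME,M,Z,N
current: Y
forward: (empty)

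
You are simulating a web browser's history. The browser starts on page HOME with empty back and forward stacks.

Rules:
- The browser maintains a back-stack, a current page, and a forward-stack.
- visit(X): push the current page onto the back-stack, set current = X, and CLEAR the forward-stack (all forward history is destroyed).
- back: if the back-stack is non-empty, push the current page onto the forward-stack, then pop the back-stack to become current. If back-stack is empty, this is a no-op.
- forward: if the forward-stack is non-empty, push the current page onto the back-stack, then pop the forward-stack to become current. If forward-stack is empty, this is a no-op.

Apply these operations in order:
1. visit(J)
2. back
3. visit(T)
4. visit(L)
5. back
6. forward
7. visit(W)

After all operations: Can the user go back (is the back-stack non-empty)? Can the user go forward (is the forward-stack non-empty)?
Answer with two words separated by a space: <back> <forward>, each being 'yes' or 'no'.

After 1 (visit(J)): cur=J back=1 fwd=0
After 2 (back): cur=HOME back=0 fwd=1
After 3 (visit(T)): cur=T back=1 fwd=0
After 4 (visit(L)): cur=L back=2 fwd=0
After 5 (back): cur=T back=1 fwd=1
After 6 (forward): cur=L back=2 fwd=0
After 7 (visit(W)): cur=W back=3 fwd=0

Answer: yes no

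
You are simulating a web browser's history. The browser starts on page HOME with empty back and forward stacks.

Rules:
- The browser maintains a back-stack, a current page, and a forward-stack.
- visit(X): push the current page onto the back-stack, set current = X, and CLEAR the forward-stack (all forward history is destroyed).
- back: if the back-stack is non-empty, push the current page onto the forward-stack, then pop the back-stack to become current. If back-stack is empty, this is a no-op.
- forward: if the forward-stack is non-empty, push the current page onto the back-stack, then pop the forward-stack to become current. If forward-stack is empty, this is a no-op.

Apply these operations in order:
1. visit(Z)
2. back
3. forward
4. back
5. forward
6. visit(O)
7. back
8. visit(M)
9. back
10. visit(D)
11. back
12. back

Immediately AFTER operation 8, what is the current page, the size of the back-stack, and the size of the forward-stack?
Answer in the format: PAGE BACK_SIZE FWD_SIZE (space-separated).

After 1 (visit(Z)): cur=Z back=1 fwd=0
After 2 (back): cur=HOME back=0 fwd=1
After 3 (forward): cur=Z back=1 fwd=0
After 4 (back): cur=HOME back=0 fwd=1
After 5 (forward): cur=Z back=1 fwd=0
After 6 (visit(O)): cur=O back=2 fwd=0
After 7 (back): cur=Z back=1 fwd=1
After 8 (visit(M)): cur=M back=2 fwd=0

M 2 0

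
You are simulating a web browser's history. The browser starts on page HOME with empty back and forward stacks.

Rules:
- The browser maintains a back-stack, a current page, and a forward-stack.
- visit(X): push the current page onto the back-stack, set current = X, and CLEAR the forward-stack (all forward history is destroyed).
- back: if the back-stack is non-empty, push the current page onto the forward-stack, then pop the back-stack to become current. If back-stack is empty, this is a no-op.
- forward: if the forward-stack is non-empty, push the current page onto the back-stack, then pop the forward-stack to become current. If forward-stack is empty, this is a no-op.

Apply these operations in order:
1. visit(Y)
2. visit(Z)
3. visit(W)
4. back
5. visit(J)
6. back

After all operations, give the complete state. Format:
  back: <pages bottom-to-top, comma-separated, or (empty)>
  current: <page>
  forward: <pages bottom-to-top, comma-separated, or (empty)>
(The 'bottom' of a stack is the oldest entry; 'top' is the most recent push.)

After 1 (visit(Y)): cur=Y back=1 fwd=0
After 2 (visit(Z)): cur=Z back=2 fwd=0
After 3 (visit(W)): cur=W back=3 fwd=0
After 4 (back): cur=Z back=2 fwd=1
After 5 (visit(J)): cur=J back=3 fwd=0
After 6 (back): cur=Z back=2 fwd=1

Answer: back: HOME,Y
current: Z
forward: J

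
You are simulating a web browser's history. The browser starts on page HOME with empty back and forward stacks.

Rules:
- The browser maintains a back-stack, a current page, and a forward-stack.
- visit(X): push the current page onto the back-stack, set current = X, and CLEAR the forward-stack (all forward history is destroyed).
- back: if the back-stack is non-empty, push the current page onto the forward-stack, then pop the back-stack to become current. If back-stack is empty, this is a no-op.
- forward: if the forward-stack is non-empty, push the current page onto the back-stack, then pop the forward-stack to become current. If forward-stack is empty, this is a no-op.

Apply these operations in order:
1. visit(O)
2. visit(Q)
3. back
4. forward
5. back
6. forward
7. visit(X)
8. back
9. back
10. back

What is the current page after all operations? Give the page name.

After 1 (visit(O)): cur=O back=1 fwd=0
After 2 (visit(Q)): cur=Q back=2 fwd=0
After 3 (back): cur=O back=1 fwd=1
After 4 (forward): cur=Q back=2 fwd=0
After 5 (back): cur=O back=1 fwd=1
After 6 (forward): cur=Q back=2 fwd=0
After 7 (visit(X)): cur=X back=3 fwd=0
After 8 (back): cur=Q back=2 fwd=1
After 9 (back): cur=O back=1 fwd=2
After 10 (back): cur=HOME back=0 fwd=3

Answer: HOME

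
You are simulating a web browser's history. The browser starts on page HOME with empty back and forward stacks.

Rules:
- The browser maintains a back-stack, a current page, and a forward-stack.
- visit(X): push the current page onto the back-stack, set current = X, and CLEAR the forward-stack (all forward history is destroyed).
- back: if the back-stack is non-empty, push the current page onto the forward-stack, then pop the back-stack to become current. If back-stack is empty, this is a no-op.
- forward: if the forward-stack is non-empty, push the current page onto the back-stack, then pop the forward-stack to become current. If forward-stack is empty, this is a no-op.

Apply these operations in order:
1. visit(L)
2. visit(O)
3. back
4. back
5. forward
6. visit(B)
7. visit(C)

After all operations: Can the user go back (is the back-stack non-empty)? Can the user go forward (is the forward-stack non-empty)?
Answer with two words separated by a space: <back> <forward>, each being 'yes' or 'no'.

After 1 (visit(L)): cur=L back=1 fwd=0
After 2 (visit(O)): cur=O back=2 fwd=0
After 3 (back): cur=L back=1 fwd=1
After 4 (back): cur=HOME back=0 fwd=2
After 5 (forward): cur=L back=1 fwd=1
After 6 (visit(B)): cur=B back=2 fwd=0
After 7 (visit(C)): cur=C back=3 fwd=0

Answer: yes no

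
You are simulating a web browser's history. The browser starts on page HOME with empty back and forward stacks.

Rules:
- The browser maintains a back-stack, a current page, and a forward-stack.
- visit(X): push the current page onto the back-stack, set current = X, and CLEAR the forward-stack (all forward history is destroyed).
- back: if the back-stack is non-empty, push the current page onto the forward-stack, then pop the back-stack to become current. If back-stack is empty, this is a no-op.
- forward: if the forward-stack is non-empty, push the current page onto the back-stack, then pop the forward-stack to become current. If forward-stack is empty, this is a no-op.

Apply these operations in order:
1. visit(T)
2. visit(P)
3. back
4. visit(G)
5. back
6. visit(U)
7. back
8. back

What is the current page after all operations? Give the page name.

Answer: HOME

Derivation:
After 1 (visit(T)): cur=T back=1 fwd=0
After 2 (visit(P)): cur=P back=2 fwd=0
After 3 (back): cur=T back=1 fwd=1
After 4 (visit(G)): cur=G back=2 fwd=0
After 5 (back): cur=T back=1 fwd=1
After 6 (visit(U)): cur=U back=2 fwd=0
After 7 (back): cur=T back=1 fwd=1
After 8 (back): cur=HOME back=0 fwd=2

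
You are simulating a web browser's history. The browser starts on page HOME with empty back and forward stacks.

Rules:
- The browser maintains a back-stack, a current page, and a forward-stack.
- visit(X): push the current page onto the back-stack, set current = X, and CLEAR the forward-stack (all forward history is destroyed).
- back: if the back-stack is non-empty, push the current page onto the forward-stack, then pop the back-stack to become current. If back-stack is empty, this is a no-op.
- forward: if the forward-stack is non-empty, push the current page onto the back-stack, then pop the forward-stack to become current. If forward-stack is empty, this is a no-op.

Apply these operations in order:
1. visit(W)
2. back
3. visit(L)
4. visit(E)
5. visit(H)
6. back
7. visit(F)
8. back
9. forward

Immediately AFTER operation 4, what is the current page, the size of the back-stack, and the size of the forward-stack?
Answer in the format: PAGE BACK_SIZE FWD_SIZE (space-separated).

After 1 (visit(W)): cur=W back=1 fwd=0
After 2 (back): cur=HOME back=0 fwd=1
After 3 (visit(L)): cur=L back=1 fwd=0
After 4 (visit(E)): cur=E back=2 fwd=0

E 2 0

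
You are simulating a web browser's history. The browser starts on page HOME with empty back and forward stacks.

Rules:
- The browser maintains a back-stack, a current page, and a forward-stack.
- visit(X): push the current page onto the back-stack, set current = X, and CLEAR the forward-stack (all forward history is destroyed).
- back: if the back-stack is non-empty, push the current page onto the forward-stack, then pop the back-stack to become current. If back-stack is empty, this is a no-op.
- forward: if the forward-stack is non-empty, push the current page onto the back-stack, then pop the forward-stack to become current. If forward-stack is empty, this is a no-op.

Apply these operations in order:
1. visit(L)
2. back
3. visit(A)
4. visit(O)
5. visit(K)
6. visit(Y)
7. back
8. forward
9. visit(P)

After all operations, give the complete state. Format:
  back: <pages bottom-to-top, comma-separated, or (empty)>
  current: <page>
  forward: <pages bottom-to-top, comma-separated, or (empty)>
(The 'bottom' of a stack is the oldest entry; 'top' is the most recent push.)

Answer: back: HOME,A,O,K,Y
current: P
forward: (empty)

Derivation:
After 1 (visit(L)): cur=L back=1 fwd=0
After 2 (back): cur=HOME back=0 fwd=1
After 3 (visit(A)): cur=A back=1 fwd=0
After 4 (visit(O)): cur=O back=2 fwd=0
After 5 (visit(K)): cur=K back=3 fwd=0
After 6 (visit(Y)): cur=Y back=4 fwd=0
After 7 (back): cur=K back=3 fwd=1
After 8 (forward): cur=Y back=4 fwd=0
After 9 (visit(P)): cur=P back=5 fwd=0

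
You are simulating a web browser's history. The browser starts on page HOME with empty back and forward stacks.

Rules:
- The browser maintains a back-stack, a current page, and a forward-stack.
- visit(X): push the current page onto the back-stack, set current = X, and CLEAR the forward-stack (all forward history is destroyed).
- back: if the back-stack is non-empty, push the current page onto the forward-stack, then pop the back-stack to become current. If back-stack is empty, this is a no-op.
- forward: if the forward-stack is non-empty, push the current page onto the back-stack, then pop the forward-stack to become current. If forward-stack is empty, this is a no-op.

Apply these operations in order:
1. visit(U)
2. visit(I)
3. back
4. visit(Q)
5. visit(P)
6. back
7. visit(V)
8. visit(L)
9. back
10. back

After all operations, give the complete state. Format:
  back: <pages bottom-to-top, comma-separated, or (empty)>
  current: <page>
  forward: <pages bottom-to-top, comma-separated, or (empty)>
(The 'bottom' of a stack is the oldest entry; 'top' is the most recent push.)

After 1 (visit(U)): cur=U back=1 fwd=0
After 2 (visit(I)): cur=I back=2 fwd=0
After 3 (back): cur=U back=1 fwd=1
After 4 (visit(Q)): cur=Q back=2 fwd=0
After 5 (visit(P)): cur=P back=3 fwd=0
After 6 (back): cur=Q back=2 fwd=1
After 7 (visit(V)): cur=V back=3 fwd=0
After 8 (visit(L)): cur=L back=4 fwd=0
After 9 (back): cur=V back=3 fwd=1
After 10 (back): cur=Q back=2 fwd=2

Answer: back: HOME,U
current: Q
forward: L,V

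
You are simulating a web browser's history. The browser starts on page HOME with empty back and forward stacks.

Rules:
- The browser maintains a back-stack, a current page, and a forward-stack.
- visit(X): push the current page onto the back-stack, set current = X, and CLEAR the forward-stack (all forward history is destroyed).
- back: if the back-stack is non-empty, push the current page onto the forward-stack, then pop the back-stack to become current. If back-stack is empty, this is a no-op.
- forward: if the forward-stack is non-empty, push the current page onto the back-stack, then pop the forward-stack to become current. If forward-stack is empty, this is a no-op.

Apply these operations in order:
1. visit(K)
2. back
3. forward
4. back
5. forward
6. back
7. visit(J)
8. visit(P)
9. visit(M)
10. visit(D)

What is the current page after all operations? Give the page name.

After 1 (visit(K)): cur=K back=1 fwd=0
After 2 (back): cur=HOME back=0 fwd=1
After 3 (forward): cur=K back=1 fwd=0
After 4 (back): cur=HOME back=0 fwd=1
After 5 (forward): cur=K back=1 fwd=0
After 6 (back): cur=HOME back=0 fwd=1
After 7 (visit(J)): cur=J back=1 fwd=0
After 8 (visit(P)): cur=P back=2 fwd=0
After 9 (visit(M)): cur=M back=3 fwd=0
After 10 (visit(D)): cur=D back=4 fwd=0

Answer: D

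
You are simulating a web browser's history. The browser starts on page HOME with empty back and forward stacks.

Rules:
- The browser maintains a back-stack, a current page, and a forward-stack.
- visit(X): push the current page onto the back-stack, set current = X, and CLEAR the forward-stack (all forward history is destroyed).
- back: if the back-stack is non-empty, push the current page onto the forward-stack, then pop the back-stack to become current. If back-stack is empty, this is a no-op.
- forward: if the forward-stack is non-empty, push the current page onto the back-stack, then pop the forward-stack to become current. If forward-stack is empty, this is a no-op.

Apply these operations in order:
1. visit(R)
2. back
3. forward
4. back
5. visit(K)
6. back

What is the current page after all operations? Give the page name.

After 1 (visit(R)): cur=R back=1 fwd=0
After 2 (back): cur=HOME back=0 fwd=1
After 3 (forward): cur=R back=1 fwd=0
After 4 (back): cur=HOME back=0 fwd=1
After 5 (visit(K)): cur=K back=1 fwd=0
After 6 (back): cur=HOME back=0 fwd=1

Answer: HOME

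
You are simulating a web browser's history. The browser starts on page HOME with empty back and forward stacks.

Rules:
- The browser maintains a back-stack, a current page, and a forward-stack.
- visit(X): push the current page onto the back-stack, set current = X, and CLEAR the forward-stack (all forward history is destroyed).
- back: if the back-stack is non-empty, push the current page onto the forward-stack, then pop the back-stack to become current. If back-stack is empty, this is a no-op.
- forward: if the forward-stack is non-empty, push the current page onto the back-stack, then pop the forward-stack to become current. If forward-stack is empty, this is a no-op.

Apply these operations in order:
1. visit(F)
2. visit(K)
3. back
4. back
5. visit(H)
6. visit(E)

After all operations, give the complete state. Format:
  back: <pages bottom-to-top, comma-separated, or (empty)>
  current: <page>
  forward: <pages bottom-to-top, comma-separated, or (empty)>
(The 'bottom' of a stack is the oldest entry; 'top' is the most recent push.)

Answer: back: HOME,H
current: E
forward: (empty)

Derivation:
After 1 (visit(F)): cur=F back=1 fwd=0
After 2 (visit(K)): cur=K back=2 fwd=0
After 3 (back): cur=F back=1 fwd=1
After 4 (back): cur=HOME back=0 fwd=2
After 5 (visit(H)): cur=H back=1 fwd=0
After 6 (visit(E)): cur=E back=2 fwd=0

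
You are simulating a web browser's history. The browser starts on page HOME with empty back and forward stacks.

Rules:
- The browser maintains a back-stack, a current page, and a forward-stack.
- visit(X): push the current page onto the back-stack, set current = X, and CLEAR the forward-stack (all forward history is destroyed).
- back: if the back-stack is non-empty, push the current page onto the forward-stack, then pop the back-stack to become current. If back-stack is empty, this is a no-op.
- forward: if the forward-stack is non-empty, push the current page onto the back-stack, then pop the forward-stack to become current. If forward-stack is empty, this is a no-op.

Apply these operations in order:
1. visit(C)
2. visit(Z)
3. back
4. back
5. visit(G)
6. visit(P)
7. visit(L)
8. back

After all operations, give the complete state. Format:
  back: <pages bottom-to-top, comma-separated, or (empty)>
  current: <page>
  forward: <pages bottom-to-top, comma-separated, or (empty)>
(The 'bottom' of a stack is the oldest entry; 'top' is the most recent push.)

After 1 (visit(C)): cur=C back=1 fwd=0
After 2 (visit(Z)): cur=Z back=2 fwd=0
After 3 (back): cur=C back=1 fwd=1
After 4 (back): cur=HOME back=0 fwd=2
After 5 (visit(G)): cur=G back=1 fwd=0
After 6 (visit(P)): cur=P back=2 fwd=0
After 7 (visit(L)): cur=L back=3 fwd=0
After 8 (back): cur=P back=2 fwd=1

Answer: back: HOME,G
current: P
forward: L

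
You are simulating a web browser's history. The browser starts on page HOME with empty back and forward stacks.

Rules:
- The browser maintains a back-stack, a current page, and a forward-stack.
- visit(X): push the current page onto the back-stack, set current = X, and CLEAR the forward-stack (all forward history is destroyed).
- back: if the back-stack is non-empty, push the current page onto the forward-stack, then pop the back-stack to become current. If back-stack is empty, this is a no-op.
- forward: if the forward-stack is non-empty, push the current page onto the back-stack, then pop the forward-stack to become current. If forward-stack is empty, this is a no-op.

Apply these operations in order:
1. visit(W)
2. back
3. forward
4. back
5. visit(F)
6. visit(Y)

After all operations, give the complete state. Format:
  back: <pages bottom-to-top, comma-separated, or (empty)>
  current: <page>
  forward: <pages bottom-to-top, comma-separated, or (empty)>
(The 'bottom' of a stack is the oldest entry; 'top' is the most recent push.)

After 1 (visit(W)): cur=W back=1 fwd=0
After 2 (back): cur=HOME back=0 fwd=1
After 3 (forward): cur=W back=1 fwd=0
After 4 (back): cur=HOME back=0 fwd=1
After 5 (visit(F)): cur=F back=1 fwd=0
After 6 (visit(Y)): cur=Y back=2 fwd=0

Answer: back: HOME,F
current: Y
forward: (empty)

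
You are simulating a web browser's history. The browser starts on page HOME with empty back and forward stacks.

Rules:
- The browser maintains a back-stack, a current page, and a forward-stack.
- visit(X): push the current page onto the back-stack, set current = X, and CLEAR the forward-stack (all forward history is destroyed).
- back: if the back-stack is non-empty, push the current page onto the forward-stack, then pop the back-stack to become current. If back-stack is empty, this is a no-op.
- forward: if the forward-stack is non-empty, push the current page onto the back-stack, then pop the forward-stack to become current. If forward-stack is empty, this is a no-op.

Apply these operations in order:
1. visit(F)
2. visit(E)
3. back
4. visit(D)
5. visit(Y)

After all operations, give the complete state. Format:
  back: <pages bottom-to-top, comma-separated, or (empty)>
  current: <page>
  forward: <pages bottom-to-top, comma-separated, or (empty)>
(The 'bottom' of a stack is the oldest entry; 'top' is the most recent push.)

After 1 (visit(F)): cur=F back=1 fwd=0
After 2 (visit(E)): cur=E back=2 fwd=0
After 3 (back): cur=F back=1 fwd=1
After 4 (visit(D)): cur=D back=2 fwd=0
After 5 (visit(Y)): cur=Y back=3 fwd=0

Answer: back: HOME,F,D
current: Y
forward: (empty)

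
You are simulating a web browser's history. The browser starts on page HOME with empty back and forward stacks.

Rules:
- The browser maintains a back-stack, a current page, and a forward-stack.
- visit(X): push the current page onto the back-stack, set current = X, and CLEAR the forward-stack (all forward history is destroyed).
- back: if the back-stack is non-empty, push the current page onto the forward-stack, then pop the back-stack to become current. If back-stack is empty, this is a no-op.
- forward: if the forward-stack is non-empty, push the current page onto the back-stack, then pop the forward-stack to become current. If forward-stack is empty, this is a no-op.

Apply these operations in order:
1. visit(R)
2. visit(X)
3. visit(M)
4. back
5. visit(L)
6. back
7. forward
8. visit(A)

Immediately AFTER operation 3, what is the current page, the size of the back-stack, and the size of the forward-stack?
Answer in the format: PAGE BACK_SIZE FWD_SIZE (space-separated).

After 1 (visit(R)): cur=R back=1 fwd=0
After 2 (visit(X)): cur=X back=2 fwd=0
After 3 (visit(M)): cur=M back=3 fwd=0

M 3 0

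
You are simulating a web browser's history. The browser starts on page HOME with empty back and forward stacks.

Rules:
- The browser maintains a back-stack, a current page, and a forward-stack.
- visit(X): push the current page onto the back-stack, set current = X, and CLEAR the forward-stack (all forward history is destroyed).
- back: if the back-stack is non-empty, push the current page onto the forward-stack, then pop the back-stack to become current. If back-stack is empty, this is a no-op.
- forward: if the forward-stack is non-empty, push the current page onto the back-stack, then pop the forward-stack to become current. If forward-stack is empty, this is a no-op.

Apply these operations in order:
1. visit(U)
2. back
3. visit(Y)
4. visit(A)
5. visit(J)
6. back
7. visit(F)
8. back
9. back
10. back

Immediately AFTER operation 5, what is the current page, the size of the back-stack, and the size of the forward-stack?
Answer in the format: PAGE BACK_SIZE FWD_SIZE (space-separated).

After 1 (visit(U)): cur=U back=1 fwd=0
After 2 (back): cur=HOME back=0 fwd=1
After 3 (visit(Y)): cur=Y back=1 fwd=0
After 4 (visit(A)): cur=A back=2 fwd=0
After 5 (visit(J)): cur=J back=3 fwd=0

J 3 0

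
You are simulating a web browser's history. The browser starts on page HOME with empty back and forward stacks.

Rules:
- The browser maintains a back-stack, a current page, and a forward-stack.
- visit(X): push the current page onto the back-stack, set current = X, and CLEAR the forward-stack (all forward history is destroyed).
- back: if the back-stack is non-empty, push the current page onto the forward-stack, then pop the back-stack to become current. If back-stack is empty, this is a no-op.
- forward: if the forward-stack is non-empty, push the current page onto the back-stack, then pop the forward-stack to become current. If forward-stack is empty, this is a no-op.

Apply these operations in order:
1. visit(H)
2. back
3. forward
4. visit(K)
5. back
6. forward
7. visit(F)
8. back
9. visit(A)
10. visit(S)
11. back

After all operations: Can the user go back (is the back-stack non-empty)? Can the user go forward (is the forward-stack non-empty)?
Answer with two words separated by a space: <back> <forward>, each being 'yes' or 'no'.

After 1 (visit(H)): cur=H back=1 fwd=0
After 2 (back): cur=HOME back=0 fwd=1
After 3 (forward): cur=H back=1 fwd=0
After 4 (visit(K)): cur=K back=2 fwd=0
After 5 (back): cur=H back=1 fwd=1
After 6 (forward): cur=K back=2 fwd=0
After 7 (visit(F)): cur=F back=3 fwd=0
After 8 (back): cur=K back=2 fwd=1
After 9 (visit(A)): cur=A back=3 fwd=0
After 10 (visit(S)): cur=S back=4 fwd=0
After 11 (back): cur=A back=3 fwd=1

Answer: yes yes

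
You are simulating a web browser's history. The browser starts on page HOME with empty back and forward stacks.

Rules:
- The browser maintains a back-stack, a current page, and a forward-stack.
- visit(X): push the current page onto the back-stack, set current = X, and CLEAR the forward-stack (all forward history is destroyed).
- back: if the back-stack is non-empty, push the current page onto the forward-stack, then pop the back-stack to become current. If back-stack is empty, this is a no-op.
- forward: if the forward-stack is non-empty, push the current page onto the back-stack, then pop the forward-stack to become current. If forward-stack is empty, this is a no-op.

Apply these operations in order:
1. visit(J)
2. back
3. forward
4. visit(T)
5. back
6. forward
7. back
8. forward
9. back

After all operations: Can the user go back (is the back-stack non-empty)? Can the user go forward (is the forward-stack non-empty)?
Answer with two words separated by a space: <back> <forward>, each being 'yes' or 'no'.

Answer: yes yes

Derivation:
After 1 (visit(J)): cur=J back=1 fwd=0
After 2 (back): cur=HOME back=0 fwd=1
After 3 (forward): cur=J back=1 fwd=0
After 4 (visit(T)): cur=T back=2 fwd=0
After 5 (back): cur=J back=1 fwd=1
After 6 (forward): cur=T back=2 fwd=0
After 7 (back): cur=J back=1 fwd=1
After 8 (forward): cur=T back=2 fwd=0
After 9 (back): cur=J back=1 fwd=1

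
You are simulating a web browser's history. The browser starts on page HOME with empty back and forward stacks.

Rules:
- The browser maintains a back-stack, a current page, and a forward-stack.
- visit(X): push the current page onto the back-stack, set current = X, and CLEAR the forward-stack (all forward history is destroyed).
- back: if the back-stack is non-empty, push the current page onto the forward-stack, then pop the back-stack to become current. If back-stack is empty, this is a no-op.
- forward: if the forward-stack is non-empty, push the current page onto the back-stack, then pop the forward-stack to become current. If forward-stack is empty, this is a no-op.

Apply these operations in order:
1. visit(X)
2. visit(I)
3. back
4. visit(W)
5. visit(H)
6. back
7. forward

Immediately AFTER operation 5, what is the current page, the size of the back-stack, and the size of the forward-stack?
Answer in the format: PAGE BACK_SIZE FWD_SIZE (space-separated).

After 1 (visit(X)): cur=X back=1 fwd=0
After 2 (visit(I)): cur=I back=2 fwd=0
After 3 (back): cur=X back=1 fwd=1
After 4 (visit(W)): cur=W back=2 fwd=0
After 5 (visit(H)): cur=H back=3 fwd=0

H 3 0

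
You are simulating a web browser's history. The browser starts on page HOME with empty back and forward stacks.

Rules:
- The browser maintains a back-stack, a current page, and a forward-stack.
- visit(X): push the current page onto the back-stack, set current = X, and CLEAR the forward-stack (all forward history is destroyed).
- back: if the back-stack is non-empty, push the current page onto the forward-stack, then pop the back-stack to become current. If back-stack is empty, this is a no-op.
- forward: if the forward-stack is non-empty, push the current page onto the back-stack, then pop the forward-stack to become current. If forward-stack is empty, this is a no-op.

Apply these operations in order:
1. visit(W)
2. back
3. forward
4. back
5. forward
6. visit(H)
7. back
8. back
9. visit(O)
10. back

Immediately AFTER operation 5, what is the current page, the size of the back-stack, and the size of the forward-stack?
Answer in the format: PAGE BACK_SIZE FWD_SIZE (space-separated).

After 1 (visit(W)): cur=W back=1 fwd=0
After 2 (back): cur=HOME back=0 fwd=1
After 3 (forward): cur=W back=1 fwd=0
After 4 (back): cur=HOME back=0 fwd=1
After 5 (forward): cur=W back=1 fwd=0

W 1 0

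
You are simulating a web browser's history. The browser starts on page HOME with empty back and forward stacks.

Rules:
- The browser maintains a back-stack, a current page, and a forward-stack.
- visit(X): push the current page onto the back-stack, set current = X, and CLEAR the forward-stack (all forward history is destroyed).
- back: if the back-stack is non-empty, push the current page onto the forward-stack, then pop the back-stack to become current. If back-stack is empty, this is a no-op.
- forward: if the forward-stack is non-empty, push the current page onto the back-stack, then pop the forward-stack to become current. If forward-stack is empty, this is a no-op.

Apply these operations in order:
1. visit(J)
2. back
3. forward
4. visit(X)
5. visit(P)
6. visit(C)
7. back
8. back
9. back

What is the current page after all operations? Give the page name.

After 1 (visit(J)): cur=J back=1 fwd=0
After 2 (back): cur=HOME back=0 fwd=1
After 3 (forward): cur=J back=1 fwd=0
After 4 (visit(X)): cur=X back=2 fwd=0
After 5 (visit(P)): cur=P back=3 fwd=0
After 6 (visit(C)): cur=C back=4 fwd=0
After 7 (back): cur=P back=3 fwd=1
After 8 (back): cur=X back=2 fwd=2
After 9 (back): cur=J back=1 fwd=3

Answer: J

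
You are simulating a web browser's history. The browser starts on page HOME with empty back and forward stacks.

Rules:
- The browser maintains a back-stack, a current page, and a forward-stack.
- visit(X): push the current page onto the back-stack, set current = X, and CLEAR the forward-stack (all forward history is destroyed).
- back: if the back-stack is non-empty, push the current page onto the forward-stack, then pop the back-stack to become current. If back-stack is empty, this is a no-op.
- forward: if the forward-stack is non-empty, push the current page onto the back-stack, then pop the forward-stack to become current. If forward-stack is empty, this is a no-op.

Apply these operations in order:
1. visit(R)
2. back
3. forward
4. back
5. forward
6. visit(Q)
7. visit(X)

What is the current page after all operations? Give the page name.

After 1 (visit(R)): cur=R back=1 fwd=0
After 2 (back): cur=HOME back=0 fwd=1
After 3 (forward): cur=R back=1 fwd=0
After 4 (back): cur=HOME back=0 fwd=1
After 5 (forward): cur=R back=1 fwd=0
After 6 (visit(Q)): cur=Q back=2 fwd=0
After 7 (visit(X)): cur=X back=3 fwd=0

Answer: X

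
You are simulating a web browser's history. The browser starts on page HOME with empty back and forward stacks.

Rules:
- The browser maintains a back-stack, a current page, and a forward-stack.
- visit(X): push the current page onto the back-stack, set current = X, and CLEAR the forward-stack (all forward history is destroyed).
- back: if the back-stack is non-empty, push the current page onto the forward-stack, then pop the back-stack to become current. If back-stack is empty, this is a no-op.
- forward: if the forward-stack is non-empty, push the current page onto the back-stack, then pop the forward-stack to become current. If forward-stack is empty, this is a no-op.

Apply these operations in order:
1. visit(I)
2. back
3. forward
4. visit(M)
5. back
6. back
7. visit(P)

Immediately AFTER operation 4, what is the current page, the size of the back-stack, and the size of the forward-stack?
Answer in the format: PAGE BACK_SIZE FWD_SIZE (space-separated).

After 1 (visit(I)): cur=I back=1 fwd=0
After 2 (back): cur=HOME back=0 fwd=1
After 3 (forward): cur=I back=1 fwd=0
After 4 (visit(M)): cur=M back=2 fwd=0

M 2 0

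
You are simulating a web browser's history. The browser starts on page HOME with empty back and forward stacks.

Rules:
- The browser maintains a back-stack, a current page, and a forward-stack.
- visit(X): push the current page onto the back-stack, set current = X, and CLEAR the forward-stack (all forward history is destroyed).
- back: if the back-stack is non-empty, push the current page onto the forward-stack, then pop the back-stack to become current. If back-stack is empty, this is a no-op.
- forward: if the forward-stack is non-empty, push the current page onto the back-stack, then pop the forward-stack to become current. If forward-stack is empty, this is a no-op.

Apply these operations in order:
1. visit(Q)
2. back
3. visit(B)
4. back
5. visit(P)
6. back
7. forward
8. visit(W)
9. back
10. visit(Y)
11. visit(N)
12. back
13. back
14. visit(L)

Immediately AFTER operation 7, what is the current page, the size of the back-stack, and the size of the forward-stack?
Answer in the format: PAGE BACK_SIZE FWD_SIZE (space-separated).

After 1 (visit(Q)): cur=Q back=1 fwd=0
After 2 (back): cur=HOME back=0 fwd=1
After 3 (visit(B)): cur=B back=1 fwd=0
After 4 (back): cur=HOME back=0 fwd=1
After 5 (visit(P)): cur=P back=1 fwd=0
After 6 (back): cur=HOME back=0 fwd=1
After 7 (forward): cur=P back=1 fwd=0

P 1 0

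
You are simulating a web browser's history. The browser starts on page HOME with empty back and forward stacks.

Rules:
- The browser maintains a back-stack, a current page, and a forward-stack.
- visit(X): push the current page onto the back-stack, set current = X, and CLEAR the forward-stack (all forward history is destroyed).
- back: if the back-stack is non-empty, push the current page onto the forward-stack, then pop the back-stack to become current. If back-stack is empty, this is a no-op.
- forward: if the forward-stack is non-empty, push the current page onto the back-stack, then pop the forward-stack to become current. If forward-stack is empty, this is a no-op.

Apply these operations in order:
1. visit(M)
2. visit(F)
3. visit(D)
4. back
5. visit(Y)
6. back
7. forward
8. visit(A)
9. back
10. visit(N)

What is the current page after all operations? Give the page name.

Answer: N

Derivation:
After 1 (visit(M)): cur=M back=1 fwd=0
After 2 (visit(F)): cur=F back=2 fwd=0
After 3 (visit(D)): cur=D back=3 fwd=0
After 4 (back): cur=F back=2 fwd=1
After 5 (visit(Y)): cur=Y back=3 fwd=0
After 6 (back): cur=F back=2 fwd=1
After 7 (forward): cur=Y back=3 fwd=0
After 8 (visit(A)): cur=A back=4 fwd=0
After 9 (back): cur=Y back=3 fwd=1
After 10 (visit(N)): cur=N back=4 fwd=0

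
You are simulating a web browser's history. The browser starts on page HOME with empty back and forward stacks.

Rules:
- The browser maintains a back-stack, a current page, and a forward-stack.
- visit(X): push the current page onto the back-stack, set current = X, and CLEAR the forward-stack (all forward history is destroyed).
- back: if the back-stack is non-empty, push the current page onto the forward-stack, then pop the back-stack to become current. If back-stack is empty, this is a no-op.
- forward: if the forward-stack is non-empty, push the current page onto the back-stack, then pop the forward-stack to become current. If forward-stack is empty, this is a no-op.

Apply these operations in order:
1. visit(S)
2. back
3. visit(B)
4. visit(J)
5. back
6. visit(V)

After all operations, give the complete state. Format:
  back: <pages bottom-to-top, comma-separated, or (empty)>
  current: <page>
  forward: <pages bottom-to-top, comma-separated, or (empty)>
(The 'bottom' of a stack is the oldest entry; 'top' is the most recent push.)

Answer: back: HOME,B
current: V
forward: (empty)

Derivation:
After 1 (visit(S)): cur=S back=1 fwd=0
After 2 (back): cur=HOME back=0 fwd=1
After 3 (visit(B)): cur=B back=1 fwd=0
After 4 (visit(J)): cur=J back=2 fwd=0
After 5 (back): cur=B back=1 fwd=1
After 6 (visit(V)): cur=V back=2 fwd=0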